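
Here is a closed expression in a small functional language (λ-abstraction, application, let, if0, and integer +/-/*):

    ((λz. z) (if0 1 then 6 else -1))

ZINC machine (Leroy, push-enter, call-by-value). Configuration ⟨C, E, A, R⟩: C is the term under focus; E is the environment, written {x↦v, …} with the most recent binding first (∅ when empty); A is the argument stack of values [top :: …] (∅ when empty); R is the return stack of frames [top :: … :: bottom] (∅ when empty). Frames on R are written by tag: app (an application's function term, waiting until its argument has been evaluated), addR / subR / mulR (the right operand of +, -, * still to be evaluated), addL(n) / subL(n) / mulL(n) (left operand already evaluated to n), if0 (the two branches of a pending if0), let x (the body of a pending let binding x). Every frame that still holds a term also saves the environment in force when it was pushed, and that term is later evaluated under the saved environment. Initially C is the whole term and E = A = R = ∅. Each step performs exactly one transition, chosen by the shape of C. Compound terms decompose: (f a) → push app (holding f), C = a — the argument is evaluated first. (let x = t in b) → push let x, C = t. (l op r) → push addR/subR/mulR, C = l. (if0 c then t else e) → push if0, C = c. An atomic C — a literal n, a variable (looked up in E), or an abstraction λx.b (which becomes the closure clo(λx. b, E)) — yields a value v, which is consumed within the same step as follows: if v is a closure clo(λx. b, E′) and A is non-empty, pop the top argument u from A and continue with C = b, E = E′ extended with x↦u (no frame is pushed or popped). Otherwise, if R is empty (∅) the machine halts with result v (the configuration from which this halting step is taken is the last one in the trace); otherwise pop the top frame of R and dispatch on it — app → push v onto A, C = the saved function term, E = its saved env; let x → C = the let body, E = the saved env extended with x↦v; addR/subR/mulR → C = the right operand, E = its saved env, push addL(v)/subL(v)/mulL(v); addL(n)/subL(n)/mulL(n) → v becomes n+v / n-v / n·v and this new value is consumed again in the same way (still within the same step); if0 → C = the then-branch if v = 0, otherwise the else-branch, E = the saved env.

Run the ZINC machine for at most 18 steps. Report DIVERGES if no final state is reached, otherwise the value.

Answer: -1

Derivation:
[0] ⟨C=((λz. z) (if0 1 then 6 else -1)); E=∅; A=∅; R=∅⟩
[1] ⟨C=(if0 1 then 6 else -1); E=∅; A=∅; R=[app]⟩
[2] ⟨C=1; E=∅; A=∅; R=[if0 :: app]⟩
[3] ⟨C=-1; E=∅; A=∅; R=[app]⟩
[4] ⟨C=(λz. z); E=∅; A=[-1]; R=∅⟩
[5] ⟨C=z; E={z↦-1}; A=∅; R=∅⟩
→ final value -1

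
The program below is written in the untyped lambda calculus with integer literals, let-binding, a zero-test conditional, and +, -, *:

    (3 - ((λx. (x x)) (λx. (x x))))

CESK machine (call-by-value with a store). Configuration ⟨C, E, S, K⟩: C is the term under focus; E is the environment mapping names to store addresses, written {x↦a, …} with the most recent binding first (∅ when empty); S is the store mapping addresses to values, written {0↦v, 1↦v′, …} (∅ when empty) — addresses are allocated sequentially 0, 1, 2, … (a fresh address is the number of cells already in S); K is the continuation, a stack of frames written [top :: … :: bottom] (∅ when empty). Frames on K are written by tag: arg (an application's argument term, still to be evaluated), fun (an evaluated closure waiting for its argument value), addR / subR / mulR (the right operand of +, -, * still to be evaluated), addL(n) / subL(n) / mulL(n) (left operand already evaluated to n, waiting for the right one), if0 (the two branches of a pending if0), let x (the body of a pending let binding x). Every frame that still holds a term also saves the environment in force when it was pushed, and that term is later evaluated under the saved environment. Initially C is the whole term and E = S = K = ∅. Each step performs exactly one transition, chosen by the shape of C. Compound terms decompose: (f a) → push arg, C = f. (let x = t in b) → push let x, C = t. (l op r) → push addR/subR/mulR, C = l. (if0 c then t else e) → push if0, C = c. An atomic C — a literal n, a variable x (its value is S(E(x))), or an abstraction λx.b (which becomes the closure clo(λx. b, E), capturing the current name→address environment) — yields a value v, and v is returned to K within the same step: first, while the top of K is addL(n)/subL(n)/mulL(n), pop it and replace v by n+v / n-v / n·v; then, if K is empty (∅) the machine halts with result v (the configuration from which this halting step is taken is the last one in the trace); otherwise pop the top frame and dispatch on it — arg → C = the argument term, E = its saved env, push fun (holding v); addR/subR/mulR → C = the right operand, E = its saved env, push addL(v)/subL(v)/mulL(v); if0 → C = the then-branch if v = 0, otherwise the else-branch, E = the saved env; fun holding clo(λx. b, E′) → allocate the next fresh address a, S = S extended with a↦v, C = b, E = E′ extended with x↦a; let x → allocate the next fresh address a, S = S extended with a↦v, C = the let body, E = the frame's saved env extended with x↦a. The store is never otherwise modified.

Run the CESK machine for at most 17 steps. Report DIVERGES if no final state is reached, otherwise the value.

0. ⟨C=(3 - ((λx. (x x)) (λx. (x x)))); E=∅; S=∅; K=∅⟩
1. ⟨C=3; E=∅; S=∅; K=[subR]⟩
2. ⟨C=((λx. (x x)) (λx. (x x))); E=∅; S=∅; K=[subL(3)]⟩
3. ⟨C=(λx. (x x)); E=∅; S=∅; K=[arg :: subL(3)]⟩
4. ⟨C=(λx. (x x)); E=∅; S=∅; K=[fun :: subL(3)]⟩
5. ⟨C=(x x); E={x↦0}; S={0↦clo(λx. (x x), ∅)}; K=[subL(3)]⟩
6. ⟨C=x; E={x↦0}; S={0↦clo(λx. (x x), ∅)}; K=[arg :: subL(3)]⟩
7. ⟨C=x; E={x↦0}; S={0↦clo(λx. (x x), ∅)}; K=[fun :: subL(3)]⟩
8. ⟨C=(x x); E={x↦1}; S={0↦clo(λx. (x x), ∅), 1↦clo(λx. (x x), ∅)}; K=[subL(3)]⟩
9. ⟨C=x; E={x↦1}; S={0↦clo(λx. (x x), ∅), 1↦clo(λx. (x x), ∅)}; K=[arg :: subL(3)]⟩
10. ⟨C=x; E={x↦1}; S={0↦clo(λx. (x x), ∅), 1↦clo(λx. (x x), ∅)}; K=[fun :: subL(3)]⟩
11. ⟨C=(x x); E={x↦2}; S={0↦clo(λx. (x x), ∅), 1↦clo(λx. (x x), ∅), 2↦clo(λx. (x x), ∅)}; K=[subL(3)]⟩
12. ⟨C=x; E={x↦2}; S={0↦clo(λx. (x x), ∅), 1↦clo(λx. (x x), ∅), 2↦clo(λx. (x x), ∅)}; K=[arg :: subL(3)]⟩
13. ⟨C=x; E={x↦2}; S={0↦clo(λx. (x x), ∅), 1↦clo(λx. (x x), ∅), 2↦clo(λx. (x x), ∅)}; K=[fun :: subL(3)]⟩
14. ⟨C=(x x); E={x↦3}; S={0↦clo(λx. (x x), ∅), 1↦clo(λx. (x x), ∅), 2↦clo(λx. (x x), ∅), 3↦clo(λx. (x x), ∅)}; K=[subL(3)]⟩
15. ⟨C=x; E={x↦3}; S={0↦clo(λx. (x x), ∅), 1↦clo(λx. (x x), ∅), 2↦clo(λx. (x x), ∅), 3↦clo(λx. (x x), ∅)}; K=[arg :: subL(3)]⟩
16. ⟨C=x; E={x↦3}; S={0↦clo(λx. (x x), ∅), 1↦clo(λx. (x x), ∅), 2↦clo(λx. (x x), ∅), 3↦clo(λx. (x x), ∅)}; K=[fun :: subL(3)]⟩
17. ⟨C=(x x); E={x↦4}; S={0↦clo(λx. (x x), ∅), 1↦clo(λx. (x x), ∅), 2↦clo(λx. (x x), ∅), 3↦clo(λx. (x x), ∅), 4↦clo(λx. (x x), ∅)}; K=[subL(3)]⟩
→ 17 transitions taken and the configuration is still not final: no result within 17 steps

Answer: DIVERGES (no final state within 17 steps)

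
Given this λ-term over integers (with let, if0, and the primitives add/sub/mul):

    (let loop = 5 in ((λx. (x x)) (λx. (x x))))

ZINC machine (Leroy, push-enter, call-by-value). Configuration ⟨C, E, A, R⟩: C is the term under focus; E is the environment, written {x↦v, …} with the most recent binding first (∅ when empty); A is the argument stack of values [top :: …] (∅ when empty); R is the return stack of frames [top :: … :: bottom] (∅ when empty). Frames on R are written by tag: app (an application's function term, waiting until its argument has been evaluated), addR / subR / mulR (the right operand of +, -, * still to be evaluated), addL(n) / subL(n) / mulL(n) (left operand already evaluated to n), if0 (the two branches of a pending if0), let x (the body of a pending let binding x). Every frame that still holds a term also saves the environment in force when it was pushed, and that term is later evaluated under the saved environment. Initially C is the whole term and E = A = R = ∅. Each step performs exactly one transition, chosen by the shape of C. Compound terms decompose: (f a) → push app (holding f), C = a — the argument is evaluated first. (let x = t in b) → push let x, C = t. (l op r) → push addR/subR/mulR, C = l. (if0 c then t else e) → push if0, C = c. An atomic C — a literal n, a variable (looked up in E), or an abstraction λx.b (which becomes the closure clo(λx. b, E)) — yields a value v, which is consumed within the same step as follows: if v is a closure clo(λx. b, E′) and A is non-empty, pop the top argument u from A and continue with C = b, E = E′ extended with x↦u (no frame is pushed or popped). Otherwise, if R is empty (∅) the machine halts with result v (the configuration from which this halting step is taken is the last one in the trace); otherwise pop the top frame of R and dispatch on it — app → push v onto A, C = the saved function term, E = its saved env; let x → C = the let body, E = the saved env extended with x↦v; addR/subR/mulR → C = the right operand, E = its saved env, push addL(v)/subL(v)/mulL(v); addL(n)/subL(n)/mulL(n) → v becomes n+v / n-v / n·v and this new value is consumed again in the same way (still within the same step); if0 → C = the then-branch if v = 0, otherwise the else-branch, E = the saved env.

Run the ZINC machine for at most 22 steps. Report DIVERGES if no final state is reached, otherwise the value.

0. [C=(let loop = 5 in ((λx. (x x)) (λx. (x x)))) | E=∅ | A=∅ | R=∅]
1. [C=5 | E=∅ | A=∅ | R=[let loop]]
2. [C=((λx. (x x)) (λx. (x x))) | E={loop↦5} | A=∅ | R=∅]
3. [C=(λx. (x x)) | E={loop↦5} | A=∅ | R=[app]]
4. [C=(λx. (x x)) | E={loop↦5} | A=[clo(λx. (x x), {loop↦5})] | R=∅]
5. [C=(x x) | E={x↦clo(λx. (x x), {loop↦5}), loop↦5} | A=∅ | R=∅]
6. [C=x | E={x↦clo(λx. (x x), {loop↦5}), loop↦5} | A=∅ | R=[app]]
7. [C=x | E={x↦clo(λx. (x x), {loop↦5}), loop↦5} | A=[clo(λx. (x x), {loop↦5})] | R=∅]
… configuration repeats with period 3 (steps 5–7 recur indefinitely) …

Answer: DIVERGES (no final state within 22 steps)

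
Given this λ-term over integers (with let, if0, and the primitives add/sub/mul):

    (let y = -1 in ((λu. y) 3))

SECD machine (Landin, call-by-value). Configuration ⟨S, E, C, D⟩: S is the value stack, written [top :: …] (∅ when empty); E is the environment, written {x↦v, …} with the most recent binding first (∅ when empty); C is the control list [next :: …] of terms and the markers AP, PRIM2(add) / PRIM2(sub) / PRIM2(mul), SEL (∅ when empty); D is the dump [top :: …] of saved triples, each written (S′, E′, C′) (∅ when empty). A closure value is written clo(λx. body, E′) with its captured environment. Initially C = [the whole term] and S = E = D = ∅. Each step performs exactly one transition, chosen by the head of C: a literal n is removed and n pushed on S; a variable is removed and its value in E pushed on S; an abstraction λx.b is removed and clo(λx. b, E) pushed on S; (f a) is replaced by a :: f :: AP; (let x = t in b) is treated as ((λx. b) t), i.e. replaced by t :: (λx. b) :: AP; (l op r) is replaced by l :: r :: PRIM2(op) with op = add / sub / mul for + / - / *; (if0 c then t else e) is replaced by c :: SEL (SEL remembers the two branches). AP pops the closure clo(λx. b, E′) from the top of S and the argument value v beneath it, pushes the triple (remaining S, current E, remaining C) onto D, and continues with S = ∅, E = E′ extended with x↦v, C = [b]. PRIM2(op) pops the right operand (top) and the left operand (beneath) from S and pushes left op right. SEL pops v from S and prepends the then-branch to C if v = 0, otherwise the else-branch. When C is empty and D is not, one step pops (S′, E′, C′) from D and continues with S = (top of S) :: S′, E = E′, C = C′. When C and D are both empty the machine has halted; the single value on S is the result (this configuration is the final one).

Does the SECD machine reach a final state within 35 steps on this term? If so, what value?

step 0: ⟨S=∅; E=∅; C=[(let y = -1 in ((λu. y) 3))]; D=∅⟩
step 1: ⟨S=∅; E=∅; C=[-1 :: (λy. ((λu. y) 3)) :: AP]; D=∅⟩
step 2: ⟨S=[-1]; E=∅; C=[(λy. ((λu. y) 3)) :: AP]; D=∅⟩
step 3: ⟨S=[clo(λy. ((λu. y) 3), ∅) :: -1]; E=∅; C=[AP]; D=∅⟩
step 4: ⟨S=∅; E={y↦-1}; C=[((λu. y) 3)]; D=[(∅, ∅, ∅)]⟩
step 5: ⟨S=∅; E={y↦-1}; C=[3 :: (λu. y) :: AP]; D=[(∅, ∅, ∅)]⟩
step 6: ⟨S=[3]; E={y↦-1}; C=[(λu. y) :: AP]; D=[(∅, ∅, ∅)]⟩
step 7: ⟨S=[clo(λu. y, {y↦-1}) :: 3]; E={y↦-1}; C=[AP]; D=[(∅, ∅, ∅)]⟩
step 8: ⟨S=∅; E={u↦3, y↦-1}; C=[y]; D=[(∅, {y↦-1}, ∅) :: (∅, ∅, ∅)]⟩
step 9: ⟨S=[-1]; E={u↦3, y↦-1}; C=∅; D=[(∅, {y↦-1}, ∅) :: (∅, ∅, ∅)]⟩
step 10: ⟨S=[-1]; E={y↦-1}; C=∅; D=[(∅, ∅, ∅)]⟩
step 11: ⟨S=[-1]; E=∅; C=∅; D=∅⟩
→ final value -1

Answer: -1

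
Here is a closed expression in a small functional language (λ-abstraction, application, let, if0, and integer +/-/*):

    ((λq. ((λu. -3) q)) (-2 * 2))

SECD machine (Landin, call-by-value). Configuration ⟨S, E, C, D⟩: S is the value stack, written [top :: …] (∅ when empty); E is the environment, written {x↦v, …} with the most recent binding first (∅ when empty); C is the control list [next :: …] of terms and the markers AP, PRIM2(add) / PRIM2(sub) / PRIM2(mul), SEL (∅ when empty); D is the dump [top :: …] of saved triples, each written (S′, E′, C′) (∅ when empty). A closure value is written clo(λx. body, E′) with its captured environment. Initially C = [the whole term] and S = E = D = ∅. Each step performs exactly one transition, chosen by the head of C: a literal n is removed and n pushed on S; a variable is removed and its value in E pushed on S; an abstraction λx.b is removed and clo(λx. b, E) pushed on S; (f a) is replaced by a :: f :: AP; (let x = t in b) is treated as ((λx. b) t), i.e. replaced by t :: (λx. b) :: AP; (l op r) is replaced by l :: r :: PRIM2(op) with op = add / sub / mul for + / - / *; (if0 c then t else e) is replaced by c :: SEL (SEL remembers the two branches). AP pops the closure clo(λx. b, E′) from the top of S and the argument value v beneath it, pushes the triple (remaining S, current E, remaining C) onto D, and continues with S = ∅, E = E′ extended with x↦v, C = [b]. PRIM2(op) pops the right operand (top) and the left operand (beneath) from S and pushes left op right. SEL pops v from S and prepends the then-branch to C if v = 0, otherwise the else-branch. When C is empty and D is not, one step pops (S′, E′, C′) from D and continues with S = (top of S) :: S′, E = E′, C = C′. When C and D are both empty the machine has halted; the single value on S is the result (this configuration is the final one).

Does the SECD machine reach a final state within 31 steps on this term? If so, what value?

t=0: <S=∅, E=∅, C=[((λq. ((λu. -3) q)) (-2 * 2))], D=∅>
t=1: <S=∅, E=∅, C=[(-2 * 2) :: (λq. ((λu. -3) q)) :: AP], D=∅>
t=2: <S=∅, E=∅, C=[-2 :: 2 :: PRIM2(mul) :: (λq. ((λu. -3) q)) :: AP], D=∅>
t=3: <S=[-2], E=∅, C=[2 :: PRIM2(mul) :: (λq. ((λu. -3) q)) :: AP], D=∅>
t=4: <S=[2 :: -2], E=∅, C=[PRIM2(mul) :: (λq. ((λu. -3) q)) :: AP], D=∅>
t=5: <S=[-4], E=∅, C=[(λq. ((λu. -3) q)) :: AP], D=∅>
t=6: <S=[clo(λq. ((λu. -3) q), ∅) :: -4], E=∅, C=[AP], D=∅>
t=7: <S=∅, E={q↦-4}, C=[((λu. -3) q)], D=[(∅, ∅, ∅)]>
t=8: <S=∅, E={q↦-4}, C=[q :: (λu. -3) :: AP], D=[(∅, ∅, ∅)]>
t=9: <S=[-4], E={q↦-4}, C=[(λu. -3) :: AP], D=[(∅, ∅, ∅)]>
t=10: <S=[clo(λu. -3, {q↦-4}) :: -4], E={q↦-4}, C=[AP], D=[(∅, ∅, ∅)]>
t=11: <S=∅, E={u↦-4, q↦-4}, C=[-3], D=[(∅, {q↦-4}, ∅) :: (∅, ∅, ∅)]>
t=12: <S=[-3], E={u↦-4, q↦-4}, C=∅, D=[(∅, {q↦-4}, ∅) :: (∅, ∅, ∅)]>
t=13: <S=[-3], E={q↦-4}, C=∅, D=[(∅, ∅, ∅)]>
t=14: <S=[-3], E=∅, C=∅, D=∅>
→ final value -3

Answer: -3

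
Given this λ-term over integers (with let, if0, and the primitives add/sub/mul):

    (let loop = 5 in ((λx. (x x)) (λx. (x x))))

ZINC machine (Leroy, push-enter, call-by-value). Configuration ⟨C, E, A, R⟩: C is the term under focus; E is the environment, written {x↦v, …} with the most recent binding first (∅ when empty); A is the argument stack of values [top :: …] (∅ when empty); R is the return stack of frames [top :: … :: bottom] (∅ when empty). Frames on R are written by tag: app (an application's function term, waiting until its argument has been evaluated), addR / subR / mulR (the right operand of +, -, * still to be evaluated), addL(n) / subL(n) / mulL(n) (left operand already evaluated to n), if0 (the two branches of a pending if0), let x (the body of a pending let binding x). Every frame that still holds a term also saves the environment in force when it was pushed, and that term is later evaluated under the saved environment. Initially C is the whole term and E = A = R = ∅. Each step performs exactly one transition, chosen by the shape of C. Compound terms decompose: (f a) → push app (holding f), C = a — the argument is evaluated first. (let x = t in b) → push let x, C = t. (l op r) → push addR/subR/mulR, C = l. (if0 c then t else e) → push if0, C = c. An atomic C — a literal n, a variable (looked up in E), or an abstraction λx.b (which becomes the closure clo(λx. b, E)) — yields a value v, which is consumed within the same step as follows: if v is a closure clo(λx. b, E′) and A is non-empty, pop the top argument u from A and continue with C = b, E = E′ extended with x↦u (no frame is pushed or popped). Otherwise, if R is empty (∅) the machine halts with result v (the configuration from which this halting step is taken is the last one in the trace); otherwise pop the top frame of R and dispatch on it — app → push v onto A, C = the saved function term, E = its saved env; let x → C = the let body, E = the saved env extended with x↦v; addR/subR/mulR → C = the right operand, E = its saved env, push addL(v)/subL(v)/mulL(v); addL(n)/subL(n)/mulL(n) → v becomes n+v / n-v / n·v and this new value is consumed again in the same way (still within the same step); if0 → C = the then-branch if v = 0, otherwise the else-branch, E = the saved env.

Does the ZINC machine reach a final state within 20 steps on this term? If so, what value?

Answer: DIVERGES (no final state within 20 steps)

Derivation:
step 0: ⟨C=(let loop = 5 in ((λx. (x x)) (λx. (x x)))); E=∅; A=∅; R=∅⟩
step 1: ⟨C=5; E=∅; A=∅; R=[let loop]⟩
step 2: ⟨C=((λx. (x x)) (λx. (x x))); E={loop↦5}; A=∅; R=∅⟩
step 3: ⟨C=(λx. (x x)); E={loop↦5}; A=∅; R=[app]⟩
step 4: ⟨C=(λx. (x x)); E={loop↦5}; A=[clo(λx. (x x), {loop↦5})]; R=∅⟩
step 5: ⟨C=(x x); E={x↦clo(λx. (x x), {loop↦5}), loop↦5}; A=∅; R=∅⟩
step 6: ⟨C=x; E={x↦clo(λx. (x x), {loop↦5}), loop↦5}; A=∅; R=[app]⟩
step 7: ⟨C=x; E={x↦clo(λx. (x x), {loop↦5}), loop↦5}; A=[clo(λx. (x x), {loop↦5})]; R=∅⟩
… configuration repeats with period 3 (steps 5–7 recur indefinitely) …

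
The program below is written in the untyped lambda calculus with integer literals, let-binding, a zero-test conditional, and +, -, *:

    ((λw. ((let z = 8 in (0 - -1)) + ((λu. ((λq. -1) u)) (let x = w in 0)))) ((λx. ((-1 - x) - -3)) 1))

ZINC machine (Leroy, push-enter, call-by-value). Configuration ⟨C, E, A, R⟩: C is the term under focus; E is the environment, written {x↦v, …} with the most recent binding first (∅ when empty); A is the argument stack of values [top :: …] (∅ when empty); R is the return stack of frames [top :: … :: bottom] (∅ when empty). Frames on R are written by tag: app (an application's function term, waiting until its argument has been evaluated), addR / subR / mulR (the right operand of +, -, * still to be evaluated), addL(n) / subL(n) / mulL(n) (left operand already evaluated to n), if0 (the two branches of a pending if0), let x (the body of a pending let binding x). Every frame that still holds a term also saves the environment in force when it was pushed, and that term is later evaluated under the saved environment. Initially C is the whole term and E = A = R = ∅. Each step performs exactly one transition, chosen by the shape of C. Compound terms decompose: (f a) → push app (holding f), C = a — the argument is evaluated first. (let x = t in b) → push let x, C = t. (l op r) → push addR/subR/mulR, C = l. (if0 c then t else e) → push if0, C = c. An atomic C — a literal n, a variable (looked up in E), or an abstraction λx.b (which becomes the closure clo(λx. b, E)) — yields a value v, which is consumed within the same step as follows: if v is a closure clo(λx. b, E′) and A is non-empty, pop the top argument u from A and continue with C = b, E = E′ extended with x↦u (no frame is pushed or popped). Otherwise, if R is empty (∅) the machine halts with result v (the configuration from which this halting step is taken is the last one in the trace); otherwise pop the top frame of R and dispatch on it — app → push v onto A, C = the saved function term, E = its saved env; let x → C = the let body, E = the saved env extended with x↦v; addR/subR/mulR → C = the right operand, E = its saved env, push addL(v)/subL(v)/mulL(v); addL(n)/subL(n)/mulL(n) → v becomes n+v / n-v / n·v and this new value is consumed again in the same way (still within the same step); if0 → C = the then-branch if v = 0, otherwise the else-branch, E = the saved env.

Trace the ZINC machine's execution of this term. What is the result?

Answer: 0

Execution trace:
step 0: ⟨C=((λw. ((let z = 8 in (0 - -1)) + ((λu. ((λq. -1) u)) (let x = w in 0)))) ((λx. ((-1 - x) - -3)) 1)); E=∅; A=∅; R=∅⟩
step 1: ⟨C=((λx. ((-1 - x) - -3)) 1); E=∅; A=∅; R=[app]⟩
step 2: ⟨C=1; E=∅; A=∅; R=[app :: app]⟩
step 3: ⟨C=(λx. ((-1 - x) - -3)); E=∅; A=[1]; R=[app]⟩
step 4: ⟨C=((-1 - x) - -3); E={x↦1}; A=∅; R=[app]⟩
step 5: ⟨C=(-1 - x); E={x↦1}; A=∅; R=[subR :: app]⟩
step 6: ⟨C=-1; E={x↦1}; A=∅; R=[subR :: subR :: app]⟩
step 7: ⟨C=x; E={x↦1}; A=∅; R=[subL(-1) :: subR :: app]⟩
step 8: ⟨C=-3; E={x↦1}; A=∅; R=[subL(-2) :: app]⟩
step 9: ⟨C=(λw. ((let z = 8 in (0 - -1)) + ((λu. ((λq. -1) u)) (let x = w in 0)))); E=∅; A=[1]; R=∅⟩
step 10: ⟨C=((let z = 8 in (0 - -1)) + ((λu. ((λq. -1) u)) (let x = w in 0))); E={w↦1}; A=∅; R=∅⟩
step 11: ⟨C=(let z = 8 in (0 - -1)); E={w↦1}; A=∅; R=[addR]⟩
step 12: ⟨C=8; E={w↦1}; A=∅; R=[let z :: addR]⟩
step 13: ⟨C=(0 - -1); E={z↦8, w↦1}; A=∅; R=[addR]⟩
step 14: ⟨C=0; E={z↦8, w↦1}; A=∅; R=[subR :: addR]⟩
step 15: ⟨C=-1; E={z↦8, w↦1}; A=∅; R=[subL(0) :: addR]⟩
step 16: ⟨C=((λu. ((λq. -1) u)) (let x = w in 0)); E={w↦1}; A=∅; R=[addL(1)]⟩
step 17: ⟨C=(let x = w in 0); E={w↦1}; A=∅; R=[app :: addL(1)]⟩
step 18: ⟨C=w; E={w↦1}; A=∅; R=[let x :: app :: addL(1)]⟩
step 19: ⟨C=0; E={x↦1, w↦1}; A=∅; R=[app :: addL(1)]⟩
step 20: ⟨C=(λu. ((λq. -1) u)); E={w↦1}; A=[0]; R=[addL(1)]⟩
step 21: ⟨C=((λq. -1) u); E={u↦0, w↦1}; A=∅; R=[addL(1)]⟩
step 22: ⟨C=u; E={u↦0, w↦1}; A=∅; R=[app :: addL(1)]⟩
step 23: ⟨C=(λq. -1); E={u↦0, w↦1}; A=[0]; R=[addL(1)]⟩
step 24: ⟨C=-1; E={q↦0, u↦0, w↦1}; A=∅; R=[addL(1)]⟩
→ final value 0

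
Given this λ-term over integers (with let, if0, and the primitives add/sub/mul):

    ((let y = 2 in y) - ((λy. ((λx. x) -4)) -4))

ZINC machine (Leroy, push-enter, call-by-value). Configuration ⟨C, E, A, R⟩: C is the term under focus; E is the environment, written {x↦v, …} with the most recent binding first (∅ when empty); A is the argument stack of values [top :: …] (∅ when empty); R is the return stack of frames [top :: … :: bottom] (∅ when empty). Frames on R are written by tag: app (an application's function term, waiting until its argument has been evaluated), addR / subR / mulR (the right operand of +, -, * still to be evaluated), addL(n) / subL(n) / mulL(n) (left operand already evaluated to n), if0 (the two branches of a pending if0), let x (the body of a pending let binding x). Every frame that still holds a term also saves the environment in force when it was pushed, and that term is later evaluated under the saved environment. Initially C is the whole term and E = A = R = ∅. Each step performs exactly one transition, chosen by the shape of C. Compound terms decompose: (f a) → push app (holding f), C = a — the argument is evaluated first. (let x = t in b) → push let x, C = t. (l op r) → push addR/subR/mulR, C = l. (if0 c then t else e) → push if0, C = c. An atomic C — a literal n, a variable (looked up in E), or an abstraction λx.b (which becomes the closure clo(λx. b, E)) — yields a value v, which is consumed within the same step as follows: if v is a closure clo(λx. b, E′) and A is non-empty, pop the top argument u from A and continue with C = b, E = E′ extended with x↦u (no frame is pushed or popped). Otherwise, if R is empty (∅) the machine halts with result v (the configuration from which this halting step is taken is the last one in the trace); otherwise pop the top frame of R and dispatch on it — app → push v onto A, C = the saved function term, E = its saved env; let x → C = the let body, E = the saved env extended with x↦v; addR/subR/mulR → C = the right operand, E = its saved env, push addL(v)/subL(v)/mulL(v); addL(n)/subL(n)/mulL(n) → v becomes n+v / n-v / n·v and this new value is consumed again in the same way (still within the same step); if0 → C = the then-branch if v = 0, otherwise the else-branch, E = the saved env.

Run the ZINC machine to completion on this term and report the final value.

step 0: [C=((let y = 2 in y) - ((λy. ((λx. x) -4)) -4)) | E=∅ | A=∅ | R=∅]
step 1: [C=(let y = 2 in y) | E=∅ | A=∅ | R=[subR]]
step 2: [C=2 | E=∅ | A=∅ | R=[let y :: subR]]
step 3: [C=y | E={y↦2} | A=∅ | R=[subR]]
step 4: [C=((λy. ((λx. x) -4)) -4) | E=∅ | A=∅ | R=[subL(2)]]
step 5: [C=-4 | E=∅ | A=∅ | R=[app :: subL(2)]]
step 6: [C=(λy. ((λx. x) -4)) | E=∅ | A=[-4] | R=[subL(2)]]
step 7: [C=((λx. x) -4) | E={y↦-4} | A=∅ | R=[subL(2)]]
step 8: [C=-4 | E={y↦-4} | A=∅ | R=[app :: subL(2)]]
step 9: [C=(λx. x) | E={y↦-4} | A=[-4] | R=[subL(2)]]
step 10: [C=x | E={x↦-4, y↦-4} | A=∅ | R=[subL(2)]]
→ final value 6

Answer: 6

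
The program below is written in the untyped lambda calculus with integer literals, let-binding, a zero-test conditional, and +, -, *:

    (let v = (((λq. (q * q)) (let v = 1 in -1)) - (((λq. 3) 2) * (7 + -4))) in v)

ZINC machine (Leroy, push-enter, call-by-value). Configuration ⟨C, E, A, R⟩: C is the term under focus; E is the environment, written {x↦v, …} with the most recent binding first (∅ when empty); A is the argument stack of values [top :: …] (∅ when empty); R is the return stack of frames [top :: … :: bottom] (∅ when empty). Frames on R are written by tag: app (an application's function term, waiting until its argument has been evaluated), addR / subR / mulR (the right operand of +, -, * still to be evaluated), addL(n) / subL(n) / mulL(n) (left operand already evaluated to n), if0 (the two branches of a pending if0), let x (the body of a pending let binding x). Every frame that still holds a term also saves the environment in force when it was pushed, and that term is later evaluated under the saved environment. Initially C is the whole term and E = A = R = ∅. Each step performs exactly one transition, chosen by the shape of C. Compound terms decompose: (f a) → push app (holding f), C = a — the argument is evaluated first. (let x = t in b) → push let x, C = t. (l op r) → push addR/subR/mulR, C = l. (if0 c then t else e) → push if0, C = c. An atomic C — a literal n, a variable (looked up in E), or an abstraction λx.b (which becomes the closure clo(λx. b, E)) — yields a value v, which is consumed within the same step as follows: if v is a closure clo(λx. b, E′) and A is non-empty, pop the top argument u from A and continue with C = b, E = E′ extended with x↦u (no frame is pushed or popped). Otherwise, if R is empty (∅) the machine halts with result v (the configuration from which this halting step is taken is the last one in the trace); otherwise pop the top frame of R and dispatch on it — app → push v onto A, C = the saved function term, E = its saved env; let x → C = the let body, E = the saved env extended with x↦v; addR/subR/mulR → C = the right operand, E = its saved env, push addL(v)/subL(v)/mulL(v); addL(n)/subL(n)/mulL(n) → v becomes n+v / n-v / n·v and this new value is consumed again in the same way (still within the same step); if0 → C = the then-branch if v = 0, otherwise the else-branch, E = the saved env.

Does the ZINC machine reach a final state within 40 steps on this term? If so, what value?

Answer: -8

Derivation:
0. <C=(let v = (((λq. (q * q)) (let v = 1 in -1)) - (((λq. 3) 2) * (7 + -4))) in v), E=∅, A=∅, R=∅>
1. <C=(((λq. (q * q)) (let v = 1 in -1)) - (((λq. 3) 2) * (7 + -4))), E=∅, A=∅, R=[let v]>
2. <C=((λq. (q * q)) (let v = 1 in -1)), E=∅, A=∅, R=[subR :: let v]>
3. <C=(let v = 1 in -1), E=∅, A=∅, R=[app :: subR :: let v]>
4. <C=1, E=∅, A=∅, R=[let v :: app :: subR :: let v]>
5. <C=-1, E={v↦1}, A=∅, R=[app :: subR :: let v]>
6. <C=(λq. (q * q)), E=∅, A=[-1], R=[subR :: let v]>
7. <C=(q * q), E={q↦-1}, A=∅, R=[subR :: let v]>
8. <C=q, E={q↦-1}, A=∅, R=[mulR :: subR :: let v]>
9. <C=q, E={q↦-1}, A=∅, R=[mulL(-1) :: subR :: let v]>
10. <C=(((λq. 3) 2) * (7 + -4)), E=∅, A=∅, R=[subL(1) :: let v]>
11. <C=((λq. 3) 2), E=∅, A=∅, R=[mulR :: subL(1) :: let v]>
12. <C=2, E=∅, A=∅, R=[app :: mulR :: subL(1) :: let v]>
13. <C=(λq. 3), E=∅, A=[2], R=[mulR :: subL(1) :: let v]>
14. <C=3, E={q↦2}, A=∅, R=[mulR :: subL(1) :: let v]>
15. <C=(7 + -4), E=∅, A=∅, R=[mulL(3) :: subL(1) :: let v]>
16. <C=7, E=∅, A=∅, R=[addR :: mulL(3) :: subL(1) :: let v]>
17. <C=-4, E=∅, A=∅, R=[addL(7) :: mulL(3) :: subL(1) :: let v]>
18. <C=v, E={v↦-8}, A=∅, R=∅>
→ final value -8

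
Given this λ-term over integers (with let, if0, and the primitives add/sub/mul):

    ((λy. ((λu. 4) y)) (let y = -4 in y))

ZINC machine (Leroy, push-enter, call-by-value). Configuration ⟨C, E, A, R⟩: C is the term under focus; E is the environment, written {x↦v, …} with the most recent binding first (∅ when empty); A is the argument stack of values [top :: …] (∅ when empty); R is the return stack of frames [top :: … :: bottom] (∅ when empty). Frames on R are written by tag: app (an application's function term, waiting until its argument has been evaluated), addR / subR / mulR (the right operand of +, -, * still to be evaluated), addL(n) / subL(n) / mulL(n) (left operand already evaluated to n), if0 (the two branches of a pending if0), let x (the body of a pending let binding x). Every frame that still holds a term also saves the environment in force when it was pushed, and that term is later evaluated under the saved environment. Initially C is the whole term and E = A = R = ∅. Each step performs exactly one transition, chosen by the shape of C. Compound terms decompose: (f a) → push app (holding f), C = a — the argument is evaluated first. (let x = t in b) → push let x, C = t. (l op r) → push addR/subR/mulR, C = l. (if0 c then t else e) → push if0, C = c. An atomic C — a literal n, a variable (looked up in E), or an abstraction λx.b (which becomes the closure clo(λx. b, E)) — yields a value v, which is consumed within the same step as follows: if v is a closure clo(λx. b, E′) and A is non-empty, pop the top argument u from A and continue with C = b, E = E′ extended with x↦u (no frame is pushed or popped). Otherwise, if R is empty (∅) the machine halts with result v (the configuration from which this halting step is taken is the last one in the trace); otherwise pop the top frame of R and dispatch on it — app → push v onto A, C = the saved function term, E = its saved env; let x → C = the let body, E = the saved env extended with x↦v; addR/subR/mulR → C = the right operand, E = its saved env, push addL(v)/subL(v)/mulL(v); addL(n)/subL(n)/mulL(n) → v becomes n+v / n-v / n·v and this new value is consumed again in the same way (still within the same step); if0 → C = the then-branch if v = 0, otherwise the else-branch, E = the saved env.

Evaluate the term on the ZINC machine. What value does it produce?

Answer: 4

Derivation:
t=0: ⟨C=((λy. ((λu. 4) y)) (let y = -4 in y)); E=∅; A=∅; R=∅⟩
t=1: ⟨C=(let y = -4 in y); E=∅; A=∅; R=[app]⟩
t=2: ⟨C=-4; E=∅; A=∅; R=[let y :: app]⟩
t=3: ⟨C=y; E={y↦-4}; A=∅; R=[app]⟩
t=4: ⟨C=(λy. ((λu. 4) y)); E=∅; A=[-4]; R=∅⟩
t=5: ⟨C=((λu. 4) y); E={y↦-4}; A=∅; R=∅⟩
t=6: ⟨C=y; E={y↦-4}; A=∅; R=[app]⟩
t=7: ⟨C=(λu. 4); E={y↦-4}; A=[-4]; R=∅⟩
t=8: ⟨C=4; E={u↦-4, y↦-4}; A=∅; R=∅⟩
→ final value 4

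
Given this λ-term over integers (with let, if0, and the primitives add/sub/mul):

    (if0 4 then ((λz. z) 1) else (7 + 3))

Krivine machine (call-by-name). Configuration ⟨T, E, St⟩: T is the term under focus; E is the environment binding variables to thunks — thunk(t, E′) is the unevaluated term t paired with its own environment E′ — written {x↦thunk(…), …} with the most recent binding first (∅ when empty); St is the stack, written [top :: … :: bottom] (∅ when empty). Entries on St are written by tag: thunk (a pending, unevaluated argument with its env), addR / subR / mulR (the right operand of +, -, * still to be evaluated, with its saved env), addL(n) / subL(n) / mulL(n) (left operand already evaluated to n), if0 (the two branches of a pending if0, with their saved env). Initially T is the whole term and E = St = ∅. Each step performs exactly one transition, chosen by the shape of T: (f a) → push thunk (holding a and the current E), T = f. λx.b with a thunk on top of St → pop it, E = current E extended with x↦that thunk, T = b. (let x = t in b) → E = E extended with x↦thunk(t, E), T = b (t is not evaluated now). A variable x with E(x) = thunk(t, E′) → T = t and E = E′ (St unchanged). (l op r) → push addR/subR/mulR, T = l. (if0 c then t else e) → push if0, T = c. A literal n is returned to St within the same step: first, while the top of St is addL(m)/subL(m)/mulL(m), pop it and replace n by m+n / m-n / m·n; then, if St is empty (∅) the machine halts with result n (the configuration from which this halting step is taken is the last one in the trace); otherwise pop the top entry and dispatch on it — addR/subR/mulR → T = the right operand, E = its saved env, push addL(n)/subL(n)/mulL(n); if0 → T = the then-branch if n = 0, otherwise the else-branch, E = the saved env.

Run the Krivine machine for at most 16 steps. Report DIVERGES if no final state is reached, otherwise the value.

Answer: 10

Machine steps:
t=0: ⟨T=(if0 4 then ((λz. z) 1) else (7 + 3)); E=∅; St=∅⟩
t=1: ⟨T=4; E=∅; St=[if0]⟩
t=2: ⟨T=(7 + 3); E=∅; St=∅⟩
t=3: ⟨T=7; E=∅; St=[addR]⟩
t=4: ⟨T=3; E=∅; St=[addL(7)]⟩
→ final value 10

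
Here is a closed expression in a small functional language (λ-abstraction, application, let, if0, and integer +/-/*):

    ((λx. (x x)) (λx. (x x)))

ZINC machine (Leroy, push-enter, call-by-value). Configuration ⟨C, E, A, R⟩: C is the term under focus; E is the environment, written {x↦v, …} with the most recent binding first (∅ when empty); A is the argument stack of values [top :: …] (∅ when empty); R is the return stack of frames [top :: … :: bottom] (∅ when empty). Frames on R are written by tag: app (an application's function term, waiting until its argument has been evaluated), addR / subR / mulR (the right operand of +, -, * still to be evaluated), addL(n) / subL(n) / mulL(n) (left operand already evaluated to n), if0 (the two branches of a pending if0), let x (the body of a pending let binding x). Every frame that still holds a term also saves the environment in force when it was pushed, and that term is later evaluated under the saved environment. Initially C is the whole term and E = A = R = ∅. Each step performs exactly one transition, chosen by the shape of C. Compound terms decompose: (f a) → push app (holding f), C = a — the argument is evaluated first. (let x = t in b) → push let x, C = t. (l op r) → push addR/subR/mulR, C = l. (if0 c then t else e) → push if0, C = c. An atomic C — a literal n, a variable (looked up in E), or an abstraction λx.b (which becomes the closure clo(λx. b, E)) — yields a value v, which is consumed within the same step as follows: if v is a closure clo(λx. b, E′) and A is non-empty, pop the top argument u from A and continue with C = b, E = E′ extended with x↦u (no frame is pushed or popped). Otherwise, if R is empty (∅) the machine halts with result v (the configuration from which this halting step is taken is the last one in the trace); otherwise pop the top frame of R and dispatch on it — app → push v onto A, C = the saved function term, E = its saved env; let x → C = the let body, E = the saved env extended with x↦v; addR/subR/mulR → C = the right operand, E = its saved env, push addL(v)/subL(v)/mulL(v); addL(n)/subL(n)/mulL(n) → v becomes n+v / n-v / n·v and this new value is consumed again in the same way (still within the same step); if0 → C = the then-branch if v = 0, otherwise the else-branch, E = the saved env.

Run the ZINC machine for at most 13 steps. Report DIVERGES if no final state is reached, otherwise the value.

[0] ⟨C=((λx. (x x)) (λx. (x x))); E=∅; A=∅; R=∅⟩
[1] ⟨C=(λx. (x x)); E=∅; A=∅; R=[app]⟩
[2] ⟨C=(λx. (x x)); E=∅; A=[clo(λx. (x x), ∅)]; R=∅⟩
[3] ⟨C=(x x); E={x↦clo(λx. (x x), ∅)}; A=∅; R=∅⟩
[4] ⟨C=x; E={x↦clo(λx. (x x), ∅)}; A=∅; R=[app]⟩
[5] ⟨C=x; E={x↦clo(λx. (x x), ∅)}; A=[clo(λx. (x x), ∅)]; R=∅⟩
… configuration repeats with period 3 (steps 3–5 recur indefinitely) …

Answer: DIVERGES (no final state within 13 steps)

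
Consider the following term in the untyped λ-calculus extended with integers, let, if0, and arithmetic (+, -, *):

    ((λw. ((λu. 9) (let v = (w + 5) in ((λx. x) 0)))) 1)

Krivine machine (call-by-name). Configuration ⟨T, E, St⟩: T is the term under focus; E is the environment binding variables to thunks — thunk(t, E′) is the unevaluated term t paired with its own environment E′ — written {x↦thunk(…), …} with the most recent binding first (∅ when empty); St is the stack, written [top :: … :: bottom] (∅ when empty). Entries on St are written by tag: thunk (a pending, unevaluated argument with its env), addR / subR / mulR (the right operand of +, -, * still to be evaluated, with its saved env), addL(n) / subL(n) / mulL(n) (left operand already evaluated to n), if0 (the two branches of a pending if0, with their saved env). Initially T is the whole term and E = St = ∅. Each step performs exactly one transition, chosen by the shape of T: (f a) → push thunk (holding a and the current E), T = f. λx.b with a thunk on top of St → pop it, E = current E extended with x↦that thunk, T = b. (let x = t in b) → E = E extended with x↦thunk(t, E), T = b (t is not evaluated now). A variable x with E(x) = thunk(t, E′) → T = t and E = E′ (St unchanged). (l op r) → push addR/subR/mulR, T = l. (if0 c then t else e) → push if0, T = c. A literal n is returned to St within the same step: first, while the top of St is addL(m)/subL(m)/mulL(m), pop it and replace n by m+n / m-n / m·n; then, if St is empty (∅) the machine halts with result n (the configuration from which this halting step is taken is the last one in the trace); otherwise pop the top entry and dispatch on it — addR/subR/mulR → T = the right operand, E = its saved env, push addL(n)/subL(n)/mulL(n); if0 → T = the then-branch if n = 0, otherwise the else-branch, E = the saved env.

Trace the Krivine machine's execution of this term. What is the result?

step 0: <T=((λw. ((λu. 9) (let v = (w + 5) in ((λx. x) 0)))) 1), E=∅, St=∅>
step 1: <T=(λw. ((λu. 9) (let v = (w + 5) in ((λx. x) 0)))), E=∅, St=[thunk]>
step 2: <T=((λu. 9) (let v = (w + 5) in ((λx. x) 0))), E={w↦thunk(1, ∅)}, St=∅>
step 3: <T=(λu. 9), E={w↦thunk(1, ∅)}, St=[thunk]>
step 4: <T=9, E={u↦thunk((let v = (w + 5) in ((λx. x) 0)), {w↦thunk(1, ∅)}), w↦thunk(1, ∅)}, St=∅>
→ final value 9

Answer: 9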